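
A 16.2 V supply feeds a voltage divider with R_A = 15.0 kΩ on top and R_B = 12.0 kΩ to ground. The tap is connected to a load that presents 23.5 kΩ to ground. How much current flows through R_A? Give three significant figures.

I ≈ 0.706 mA

R_B‖R_L = 7.944 kΩ, so the source sees R_A + R_B‖R_L = 22.94 kΩ.
I = 16.2 V / 22.94 kΩ = 0.706 mA.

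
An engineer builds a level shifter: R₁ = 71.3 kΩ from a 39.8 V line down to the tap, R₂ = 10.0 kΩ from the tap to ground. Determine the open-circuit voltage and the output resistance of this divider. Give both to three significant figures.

V_th = 4.90 V, R_th = 8.77 kΩ

V_th is the open-circuit tap voltage: 39.8 × 10.0/(71.3 + 10.0) = 4.90 V.
With the supply zeroed, R₁ and R₂ appear in parallel from the tap: R_th = R₁‖R₂ = (71.3 × 10.0)/81.30 = 8.77 kΩ.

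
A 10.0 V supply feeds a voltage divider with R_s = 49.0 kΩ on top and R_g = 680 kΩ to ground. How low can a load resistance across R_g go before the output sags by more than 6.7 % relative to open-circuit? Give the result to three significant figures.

Output resistance R_th = R_s‖R_g = (49.0 × 680)/729.0 = 45.71 kΩ.
The fractional drop is R_th/(R_th + R_L); requiring this ≤ 0.0670 gives R_L ≥ R_th(1/0.0670 − 1) = 45.71 × 13.93 = 636 kΩ.

R_L(min) ≈ 636 kΩ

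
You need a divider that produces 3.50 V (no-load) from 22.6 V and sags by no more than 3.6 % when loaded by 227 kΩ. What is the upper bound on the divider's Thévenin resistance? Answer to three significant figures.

Loading drop = R_th/(R_th + R_L) ≤ 0.0360, so R_th ≤ R_L · ε/(1−ε) = 227 kΩ × 0.0360/0.9640 = 8.48 kΩ.
(Any R1, R2 with R2/(R1+R2) = 0.155 and R1‖R2 ≤ 8.48 kΩ will meet the spec.)

R_th ≤ 8.48 kΩ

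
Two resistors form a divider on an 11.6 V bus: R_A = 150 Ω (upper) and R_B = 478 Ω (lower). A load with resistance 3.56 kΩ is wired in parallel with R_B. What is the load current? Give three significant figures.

R_B‖R_L = 421.4 Ω; V_out = 11.6 × 421.4/571.4 = 8.555 V.
I_L = V_out / R_L = 8.555 / 3.56 kΩ = 2.40 mA.

I_L ≈ 2.40 mA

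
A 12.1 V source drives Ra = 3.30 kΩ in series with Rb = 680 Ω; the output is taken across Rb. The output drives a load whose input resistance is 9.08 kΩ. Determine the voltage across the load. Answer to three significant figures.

V_out ≈ 1.95 V

The load sits in parallel with Rb: Rb‖R_L = (680 × 9080) / (680 + 9080) = 632.6 Ω.
V_out = 12.1 × 632.6 / (3300 + 632.6) = 12.1 × 632.6/3933 = 1.95 V.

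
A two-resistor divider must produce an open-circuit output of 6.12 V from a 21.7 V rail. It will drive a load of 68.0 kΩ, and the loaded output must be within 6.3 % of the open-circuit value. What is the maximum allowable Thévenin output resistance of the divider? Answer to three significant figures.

Loading drop = R_th/(R_th + R_L) ≤ 0.0630, so R_th ≤ R_L · ε/(1−ε) = 68.0 kΩ × 0.0630/0.9370 = 4.57 kΩ.

R_th ≤ 4.57 kΩ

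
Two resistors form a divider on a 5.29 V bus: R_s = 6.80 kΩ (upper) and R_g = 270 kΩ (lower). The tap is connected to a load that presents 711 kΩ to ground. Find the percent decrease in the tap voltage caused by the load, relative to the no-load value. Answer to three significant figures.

The divider's output (Thévenin) resistance is R_s‖R_g = 6.633 kΩ.
Fractional drop under load = R_th/(R_th + R_L) = 6.633 / (6.633 + 711) = 0.009243.
So the output falls by 0.924 %.

0.924 %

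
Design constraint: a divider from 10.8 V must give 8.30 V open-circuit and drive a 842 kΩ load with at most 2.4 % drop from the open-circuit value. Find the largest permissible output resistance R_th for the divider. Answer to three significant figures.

R_th ≤ 20.7 kΩ

Loading drop = R_th/(R_th + R_L) ≤ 0.0240, so R_th ≤ R_L · ε/(1−ε) = 842 kΩ × 0.0240/0.9760 = 20.7 kΩ.
(Any R1, R2 with R2/(R1+R2) = 0.769 and R1‖R2 ≤ 20.7 kΩ will meet the spec.)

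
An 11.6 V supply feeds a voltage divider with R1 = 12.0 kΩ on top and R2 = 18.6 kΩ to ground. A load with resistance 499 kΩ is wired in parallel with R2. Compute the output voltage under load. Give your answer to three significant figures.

The load sits in parallel with R2: R2‖R_L = (18.6 × 499) / (18.6 + 499) = 17.93 kΩ.
V_out = 11.6 × 17.93 / (12.0 + 17.93) = 11.6 × 17.93/29.93 = 6.95 V.

V_out ≈ 6.95 V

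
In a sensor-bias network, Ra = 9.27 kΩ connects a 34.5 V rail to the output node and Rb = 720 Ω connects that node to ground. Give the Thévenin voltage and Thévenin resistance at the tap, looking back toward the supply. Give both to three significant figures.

V_th is the open-circuit tap voltage: 34.5 × 720/(9270 + 720) = 2.49 V.
With the supply zeroed, Ra and Rb appear in parallel from the tap: R_th = Ra‖Rb = (9270 × 720)/9990 = 668 Ω.

V_th = 2.49 V, R_th = 668 Ω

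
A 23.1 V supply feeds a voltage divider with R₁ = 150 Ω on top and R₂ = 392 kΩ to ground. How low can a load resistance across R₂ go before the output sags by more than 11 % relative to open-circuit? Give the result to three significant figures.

Output resistance R_th = R₁‖R₂ = (150 × 392000)/392200 = 149.9 Ω.
The fractional drop is R_th/(R_th + R_L); requiring this ≤ 0.110 gives R_L ≥ R_th(1/0.110 − 1) = 149.9 × 8.091 = 1.21 kΩ.

R_L(min) ≈ 1.21 kΩ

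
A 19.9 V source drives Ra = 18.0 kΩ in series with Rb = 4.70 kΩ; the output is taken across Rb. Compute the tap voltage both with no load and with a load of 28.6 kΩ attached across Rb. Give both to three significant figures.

Unloaded: 4.12 V; loaded: 3.65 V

Open-circuit: V = 19.9 × 4.70/(18.0 + 4.70) = 4.12 V.
With the load, Rb becomes Rb‖R_L = 4.037 kΩ, so V = 19.9 × 4.037/22.04 = 3.65 V.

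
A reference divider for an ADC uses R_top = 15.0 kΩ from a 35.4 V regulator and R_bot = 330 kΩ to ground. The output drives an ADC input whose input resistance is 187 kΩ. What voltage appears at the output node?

V_out ≈ 31.4 V

The load sits in parallel with R_bot: R_bot‖R_L = (330 × 187) / (330 + 187) = 119.4 kΩ.
V_out = 35.4 × 119.4 / (15.0 + 119.4) = 35.4 × 119.4/134.4 = 31.4 V.
(Unloaded it would have been 33.9 V.)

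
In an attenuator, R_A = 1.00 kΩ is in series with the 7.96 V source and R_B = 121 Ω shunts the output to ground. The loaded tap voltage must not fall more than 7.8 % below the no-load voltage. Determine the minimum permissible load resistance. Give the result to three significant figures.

R_L(min) ≈ 1.28 kΩ

Output resistance R_th = R_A‖R_B = (1000 × 121)/1121 = 107.9 Ω.
The fractional drop is R_th/(R_th + R_L); requiring this ≤ 0.0780 gives R_L ≥ R_th(1/0.0780 − 1) = 107.9 × 11.82 = 1.28 kΩ.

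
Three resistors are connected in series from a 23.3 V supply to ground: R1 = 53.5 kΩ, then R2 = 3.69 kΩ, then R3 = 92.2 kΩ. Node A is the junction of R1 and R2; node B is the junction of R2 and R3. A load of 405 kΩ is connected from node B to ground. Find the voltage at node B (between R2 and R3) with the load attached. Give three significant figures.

At node B, R3 is in parallel with the load: R3‖R_L = 75.10 kΩ.
Below node A the resistance is R2 + (R3‖R_L) = 78.79 kΩ, so V_A = 23.3 × 78.79/132.3 = 13.88 V.
Then V_B = V_A × (R3‖R_L)/(R2 + R3‖R_L) = 13.88 × 75.10/78.79 = 13.2 V.

V ≈ 13.2 V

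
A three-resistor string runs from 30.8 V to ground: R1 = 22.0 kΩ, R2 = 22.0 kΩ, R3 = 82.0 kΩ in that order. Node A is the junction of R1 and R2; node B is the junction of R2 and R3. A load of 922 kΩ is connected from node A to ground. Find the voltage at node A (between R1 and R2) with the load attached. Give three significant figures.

Below node A the series string R2+R3 = 104.0 kΩ sits in parallel with the 922 kΩ load: 93.46 kΩ.
V_A = 30.8 × 93.46/(22.0 + 93.46) = 24.9 V.

V ≈ 24.9 V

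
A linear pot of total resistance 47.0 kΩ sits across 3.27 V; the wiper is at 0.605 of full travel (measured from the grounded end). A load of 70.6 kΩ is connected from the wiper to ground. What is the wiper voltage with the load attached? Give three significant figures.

The wiper splits the pot into (1−α)R = 18.57 kΩ above and αR = 28.43 kΩ below.
Lower section ‖ load = 20.27 kΩ.
V_wiper = 3.27 × 20.27/(18.57 + 20.27) = 1.71 V.

V ≈ 1.71 V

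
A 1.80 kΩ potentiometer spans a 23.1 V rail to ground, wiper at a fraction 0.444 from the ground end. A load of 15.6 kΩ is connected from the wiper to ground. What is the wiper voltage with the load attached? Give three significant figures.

The wiper splits the pot into (1−α)R = 1001 Ω above and αR = 799.2 Ω below.
Lower section ‖ load = 760.3 Ω.
V_wiper = 23.1 × 760.3/(1001 + 760.3) = 9.97 V.

V ≈ 9.97 V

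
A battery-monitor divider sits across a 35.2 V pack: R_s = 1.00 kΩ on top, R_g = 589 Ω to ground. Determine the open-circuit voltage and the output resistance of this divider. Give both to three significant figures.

V_th = 13.0 V, R_th = 371 Ω

V_th is the open-circuit tap voltage: 35.2 × 589/(1000 + 589) = 13.0 V.
With the supply zeroed, R_s and R_g appear in parallel from the tap: R_th = R_s‖R_g = (1000 × 589)/1589 = 371 Ω.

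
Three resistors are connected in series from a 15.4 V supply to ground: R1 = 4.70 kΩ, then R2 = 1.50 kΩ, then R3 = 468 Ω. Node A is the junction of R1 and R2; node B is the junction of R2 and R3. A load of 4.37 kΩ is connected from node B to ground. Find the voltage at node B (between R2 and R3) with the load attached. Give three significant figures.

At node B, R3 is in parallel with the load: R3‖R_L = 422.7 Ω.
Below node A the resistance is R2 + (R3‖R_L) = 1923 Ω, so V_A = 15.4 × 1923/6623 = 4.471 V.
Then V_B = V_A × (R3‖R_L)/(R2 + R3‖R_L) = 4.471 × 422.7/1923 = 0.983 V.

V ≈ 0.983 V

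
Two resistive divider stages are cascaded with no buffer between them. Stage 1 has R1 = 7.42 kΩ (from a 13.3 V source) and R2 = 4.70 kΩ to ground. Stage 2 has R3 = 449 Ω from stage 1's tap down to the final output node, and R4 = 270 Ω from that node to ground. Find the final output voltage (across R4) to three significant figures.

Stage 2 presents R3+R4 = 719.0 Ω as a load on stage 1's tap.
Stage 1's lower leg becomes R2‖(R3+R4) = 623.6 Ω, so V_mid = 13.3 × 623.6/8044 = 1.031 V.
Stage 2 is itself unloaded: V_out = V_mid × R4/(R3+R4) = 1.031 × 270/719.0 = 0.387 V.

V_out ≈ 0.387 V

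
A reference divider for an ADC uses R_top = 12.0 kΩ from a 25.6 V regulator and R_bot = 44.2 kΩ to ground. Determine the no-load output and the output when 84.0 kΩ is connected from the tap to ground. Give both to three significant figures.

Unloaded: 20.1 V; loaded: 18.1 V

Open-circuit: V = 25.6 × 44.2/(12.0 + 44.2) = 20.1 V.
With the load, R_bot becomes R_bot‖R_L = 28.96 kΩ, so V = 25.6 × 28.96/40.96 = 18.1 V.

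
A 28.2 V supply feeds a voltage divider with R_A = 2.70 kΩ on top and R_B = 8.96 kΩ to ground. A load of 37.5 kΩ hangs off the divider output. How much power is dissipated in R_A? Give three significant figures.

Total resistance from the source is R_A + (R_B‖R_L) = 9.932 kΩ, so I = 28.2/9.932 kΩ = 2.839 mA.
P = I²·R_A = (2.839 mA)² × 2.70 kΩ = 21.8 mW.

P ≈ 21.8 mW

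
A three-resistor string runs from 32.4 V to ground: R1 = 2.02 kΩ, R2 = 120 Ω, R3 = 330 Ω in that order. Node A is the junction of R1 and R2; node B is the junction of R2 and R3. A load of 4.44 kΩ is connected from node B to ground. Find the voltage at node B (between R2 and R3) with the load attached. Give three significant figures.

V ≈ 4.07 V

At node B, R3 is in parallel with the load: R3‖R_L = 307.2 Ω.
Below node A the resistance is R2 + (R3‖R_L) = 427.2 Ω, so V_A = 32.4 × 427.2/2447 = 5.656 V.
Then V_B = V_A × (R3‖R_L)/(R2 + R3‖R_L) = 5.656 × 307.2/427.2 = 4.07 V.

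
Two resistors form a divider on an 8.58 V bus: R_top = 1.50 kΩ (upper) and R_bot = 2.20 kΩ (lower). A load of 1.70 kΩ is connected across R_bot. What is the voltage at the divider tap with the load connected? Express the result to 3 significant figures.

V_out ≈ 3.35 V

The load sits in parallel with R_bot: R_bot‖R_L = (2.20 × 1.70) / (2.20 + 1.70) = 0.9590 kΩ.
V_out = 8.58 × 0.9590 / (1.50 + 0.9590) = 8.58 × 0.9590/2.459 = 3.35 V.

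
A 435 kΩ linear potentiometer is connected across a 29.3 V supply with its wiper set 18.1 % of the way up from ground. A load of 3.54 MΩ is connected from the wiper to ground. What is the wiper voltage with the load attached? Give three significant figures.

The wiper splits the pot into (1−α)R = 356.3 kΩ above and αR = 78.73 kΩ below.
Lower section ‖ load = 77.02 kΩ.
V_wiper = 29.3 × 77.02/(356.3 + 77.02) = 5.21 V.

V ≈ 5.21 V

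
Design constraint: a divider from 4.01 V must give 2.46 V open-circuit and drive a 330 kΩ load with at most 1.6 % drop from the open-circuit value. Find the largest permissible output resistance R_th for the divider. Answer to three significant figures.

Loading drop = R_th/(R_th + R_L) ≤ 0.0160, so R_th ≤ R_L · ε/(1−ε) = 330 kΩ × 0.0160/0.9840 = 5.37 kΩ.
(Any R1, R2 with R2/(R1+R2) = 0.613 and R1‖R2 ≤ 5.37 kΩ will meet the spec.)

R_th ≤ 5.37 kΩ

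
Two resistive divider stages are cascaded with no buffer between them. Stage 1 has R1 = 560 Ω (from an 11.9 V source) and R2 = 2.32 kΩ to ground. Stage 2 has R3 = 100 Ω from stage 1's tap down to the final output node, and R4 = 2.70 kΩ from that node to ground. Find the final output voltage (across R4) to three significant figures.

V_out ≈ 7.96 V

Stage 2 presents R3+R4 = 2800 Ω as a load on stage 1's tap.
Stage 1's lower leg becomes R2‖(R3+R4) = 1269 Ω, so V_mid = 11.9 × 1269/1829 = 8.256 V.
Stage 2 is itself unloaded: V_out = V_mid × R4/(R3+R4) = 8.256 × 2700/2800 = 7.96 V.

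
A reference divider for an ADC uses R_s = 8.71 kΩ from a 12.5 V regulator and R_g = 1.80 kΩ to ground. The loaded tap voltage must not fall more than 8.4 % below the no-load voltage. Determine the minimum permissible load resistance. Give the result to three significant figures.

R_L(min) ≈ 16.3 kΩ

Output resistance R_th = R_s‖R_g = (8.71 × 1.80)/10.51 = 1.492 kΩ.
The fractional drop is R_th/(R_th + R_L); requiring this ≤ 0.0840 gives R_L ≥ R_th(1/0.0840 − 1) = 1.492 × 10.90 = 16.3 kΩ.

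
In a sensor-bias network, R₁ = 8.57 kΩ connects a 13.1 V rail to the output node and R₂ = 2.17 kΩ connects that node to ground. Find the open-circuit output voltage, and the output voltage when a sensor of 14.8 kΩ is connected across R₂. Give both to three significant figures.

Unloaded: 2.65 V; loaded: 2.37 V

Open-circuit: V = 13.1 × 2.17/(8.57 + 2.17) = 2.65 V.
With the load, R₂ becomes R₂‖R_L = 1.893 kΩ, so V = 13.1 × 1.893/10.46 = 2.37 V.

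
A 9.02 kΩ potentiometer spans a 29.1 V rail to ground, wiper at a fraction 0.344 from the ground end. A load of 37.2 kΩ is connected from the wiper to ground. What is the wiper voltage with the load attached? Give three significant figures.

The wiper splits the pot into (1−α)R = 5.917 kΩ above and αR = 3.103 kΩ below.
Lower section ‖ load = 2.864 kΩ.
V_wiper = 29.1 × 2.864/(5.917 + 2.864) = 9.49 V.

V ≈ 9.49 V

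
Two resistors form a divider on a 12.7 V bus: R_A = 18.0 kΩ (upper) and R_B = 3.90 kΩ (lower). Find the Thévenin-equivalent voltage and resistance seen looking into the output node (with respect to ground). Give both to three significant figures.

V_th = 2.26 V, R_th = 3.21 kΩ

V_th is the open-circuit tap voltage: 12.7 × 3.90/(18.0 + 3.90) = 2.26 V.
With the supply zeroed, R_A and R_B appear in parallel from the tap: R_th = R_A‖R_B = (18.0 × 3.90)/21.90 = 3.21 kΩ.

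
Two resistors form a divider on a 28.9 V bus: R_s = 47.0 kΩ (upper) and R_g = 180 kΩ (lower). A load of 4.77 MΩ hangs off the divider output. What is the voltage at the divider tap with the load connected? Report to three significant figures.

The load sits in parallel with R_g: R_g‖R_L = (180 × 4770) / (180 + 4770) = 173.5 kΩ.
V_out = 28.9 × 173.5 / (47.0 + 173.5) = 28.9 × 173.5/220.5 = 22.7 V.

V_out ≈ 22.7 V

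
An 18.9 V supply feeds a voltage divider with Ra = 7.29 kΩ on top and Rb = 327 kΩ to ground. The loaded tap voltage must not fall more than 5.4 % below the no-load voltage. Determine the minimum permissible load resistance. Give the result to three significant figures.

Output resistance R_th = Ra‖Rb = (7.29 × 327)/334.3 = 7.131 kΩ.
The fractional drop is R_th/(R_th + R_L); requiring this ≤ 0.0540 gives R_L ≥ R_th(1/0.0540 − 1) = 7.131 × 17.52 = 125 kΩ.

R_L(min) ≈ 125 kΩ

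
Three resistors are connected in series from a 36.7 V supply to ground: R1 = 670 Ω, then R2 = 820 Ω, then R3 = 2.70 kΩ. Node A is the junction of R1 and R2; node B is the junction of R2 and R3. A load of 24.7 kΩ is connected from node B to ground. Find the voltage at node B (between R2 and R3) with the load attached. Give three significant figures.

At node B, R3 is in parallel with the load: R3‖R_L = 2434 Ω.
Below node A the resistance is R2 + (R3‖R_L) = 3254 Ω, so V_A = 36.7 × 3254/3924 = 30.43 V.
Then V_B = V_A × (R3‖R_L)/(R2 + R3‖R_L) = 30.43 × 2434/3254 = 22.8 V.

V ≈ 22.8 V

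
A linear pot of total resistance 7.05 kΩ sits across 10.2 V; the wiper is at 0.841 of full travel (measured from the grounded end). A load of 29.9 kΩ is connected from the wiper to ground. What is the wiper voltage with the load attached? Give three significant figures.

The wiper splits the pot into (1−α)R = 1.121 kΩ above and αR = 5.929 kΩ below.
Lower section ‖ load = 4.948 kΩ.
V_wiper = 10.2 × 4.948/(1.121 + 4.948) = 8.32 V.

V ≈ 8.32 V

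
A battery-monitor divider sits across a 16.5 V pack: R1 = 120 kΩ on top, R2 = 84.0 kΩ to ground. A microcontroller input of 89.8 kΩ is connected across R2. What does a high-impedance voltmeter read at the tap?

V_out ≈ 4.38 V

The load sits in parallel with R2: R2‖R_L = (84.0 × 89.8) / (84.0 + 89.8) = 43.40 kΩ.
V_out = 16.5 × 43.40 / (120 + 43.40) = 16.5 × 43.40/163.4 = 4.38 V.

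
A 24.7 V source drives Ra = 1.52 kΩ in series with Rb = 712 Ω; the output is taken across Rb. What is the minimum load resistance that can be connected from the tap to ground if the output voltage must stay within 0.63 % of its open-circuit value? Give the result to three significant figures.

Output resistance R_th = Ra‖Rb = (1520 × 712)/2232 = 484.9 Ω.
The fractional drop is R_th/(R_th + R_L); requiring this ≤ 0.00630 gives R_L ≥ R_th(1/0.00630 − 1) = 484.9 × 157.7 = 76.5 kΩ.

R_L(min) ≈ 76.5 kΩ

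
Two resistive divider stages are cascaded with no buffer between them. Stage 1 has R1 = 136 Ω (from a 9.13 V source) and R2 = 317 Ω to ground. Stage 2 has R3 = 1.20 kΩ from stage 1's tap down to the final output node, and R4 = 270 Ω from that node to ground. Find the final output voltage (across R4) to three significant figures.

Stage 2 presents R3+R4 = 1470 Ω as a load on stage 1's tap.
Stage 1's lower leg becomes R2‖(R3+R4) = 260.8 Ω, so V_mid = 9.13 × 260.8/396.8 = 6.001 V.
Stage 2 is itself unloaded: V_out = V_mid × R4/(R3+R4) = 6.001 × 270/1470 = 1.10 V.

V_out ≈ 1.10 V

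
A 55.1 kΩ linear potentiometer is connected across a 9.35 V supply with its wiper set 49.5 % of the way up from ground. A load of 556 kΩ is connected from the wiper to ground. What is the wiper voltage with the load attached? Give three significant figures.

V ≈ 4.52 V

The wiper splits the pot into (1−α)R = 27.83 kΩ above and αR = 27.27 kΩ below.
Lower section ‖ load = 26.00 kΩ.
V_wiper = 9.35 × 26.00/(27.83 + 26.00) = 4.52 V.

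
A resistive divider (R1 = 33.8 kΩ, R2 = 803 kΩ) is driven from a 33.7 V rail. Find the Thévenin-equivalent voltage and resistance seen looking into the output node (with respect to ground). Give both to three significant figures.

V_th is the open-circuit tap voltage: 33.7 × 803/(33.8 + 803) = 32.3 V.
With the supply zeroed, R1 and R2 appear in parallel from the tap: R_th = R1‖R2 = (33.8 × 803)/836.8 = 32.4 kΩ.

V_th = 32.3 V, R_th = 32.4 kΩ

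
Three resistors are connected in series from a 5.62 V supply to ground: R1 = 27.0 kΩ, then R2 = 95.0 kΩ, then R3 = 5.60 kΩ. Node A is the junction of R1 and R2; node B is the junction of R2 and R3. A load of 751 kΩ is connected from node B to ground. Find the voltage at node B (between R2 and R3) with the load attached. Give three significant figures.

At node B, R3 is in parallel with the load: R3‖R_L = 5.559 kΩ.
Below node A the resistance is R2 + (R3‖R_L) = 100.6 kΩ, so V_A = 5.62 × 100.6/127.6 = 4.430 V.
Then V_B = V_A × (R3‖R_L)/(R2 + R3‖R_L) = 4.430 × 5.559/100.6 = 0.245 V.

V ≈ 0.245 V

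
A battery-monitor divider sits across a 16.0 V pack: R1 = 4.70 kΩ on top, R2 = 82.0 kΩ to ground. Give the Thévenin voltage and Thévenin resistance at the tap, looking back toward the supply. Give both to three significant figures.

V_th is the open-circuit tap voltage: 16.0 × 82.0/(4.70 + 82.0) = 15.1 V.
With the supply zeroed, R1 and R2 appear in parallel from the tap: R_th = R1‖R2 = (4.70 × 82.0)/86.70 = 4.45 kΩ.

V_th = 15.1 V, R_th = 4.45 kΩ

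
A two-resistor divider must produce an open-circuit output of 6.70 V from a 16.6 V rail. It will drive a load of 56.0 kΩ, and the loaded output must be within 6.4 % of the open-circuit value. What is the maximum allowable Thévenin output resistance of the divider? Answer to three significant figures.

Loading drop = R_th/(R_th + R_L) ≤ 0.0640, so R_th ≤ R_L · ε/(1−ε) = 56.0 kΩ × 0.0640/0.9360 = 3.83 kΩ.

R_th ≤ 3.83 kΩ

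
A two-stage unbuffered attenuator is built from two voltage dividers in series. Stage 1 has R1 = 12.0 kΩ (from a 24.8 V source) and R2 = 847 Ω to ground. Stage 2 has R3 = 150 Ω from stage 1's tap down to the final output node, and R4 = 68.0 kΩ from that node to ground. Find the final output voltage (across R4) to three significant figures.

V_out ≈ 1.61 V

Stage 2 presents R3+R4 = 68150 Ω as a load on stage 1's tap.
Stage 1's lower leg becomes R2‖(R3+R4) = 836.6 Ω, so V_mid = 24.8 × 836.6/12840 = 1.616 V.
Stage 2 is itself unloaded: V_out = V_mid × R4/(R3+R4) = 1.616 × 68000/68150 = 1.61 V.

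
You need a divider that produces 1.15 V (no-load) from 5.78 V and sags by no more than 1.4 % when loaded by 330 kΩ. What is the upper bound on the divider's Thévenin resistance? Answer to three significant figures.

Loading drop = R_th/(R_th + R_L) ≤ 0.0140, so R_th ≤ R_L · ε/(1−ε) = 330 kΩ × 0.0140/0.9860 = 4.69 kΩ.
(Any R1, R2 with R2/(R1+R2) = 0.199 and R1‖R2 ≤ 4.69 kΩ will meet the spec.)

R_th ≤ 4.69 kΩ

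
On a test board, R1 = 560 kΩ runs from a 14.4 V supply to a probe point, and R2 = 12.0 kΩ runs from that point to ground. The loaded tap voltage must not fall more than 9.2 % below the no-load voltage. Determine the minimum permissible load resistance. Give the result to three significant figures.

R_L(min) ≈ 116 kΩ

Output resistance R_th = R1‖R2 = (560 × 12.0)/572.0 = 11.75 kΩ.
The fractional drop is R_th/(R_th + R_L); requiring this ≤ 0.0920 gives R_L ≥ R_th(1/0.0920 − 1) = 11.75 × 9.870 = 116 kΩ.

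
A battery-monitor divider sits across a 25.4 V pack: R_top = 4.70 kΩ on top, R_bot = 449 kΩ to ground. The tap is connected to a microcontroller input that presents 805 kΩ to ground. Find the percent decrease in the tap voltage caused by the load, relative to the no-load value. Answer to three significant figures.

0.574 %

The divider's output (Thévenin) resistance is R_top‖R_bot = 4.651 kΩ.
Fractional drop under load = R_th/(R_th + R_L) = 4.651 / (4.651 + 805) = 0.005745.
So the output falls by 0.574 %.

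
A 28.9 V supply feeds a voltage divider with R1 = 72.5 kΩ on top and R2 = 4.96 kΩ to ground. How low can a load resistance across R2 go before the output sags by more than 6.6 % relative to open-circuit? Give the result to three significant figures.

R_L(min) ≈ 65.7 kΩ

Output resistance R_th = R1‖R2 = (72.5 × 4.96)/77.46 = 4.642 kΩ.
The fractional drop is R_th/(R_th + R_L); requiring this ≤ 0.0660 gives R_L ≥ R_th(1/0.0660 − 1) = 4.642 × 14.15 = 65.7 kΩ.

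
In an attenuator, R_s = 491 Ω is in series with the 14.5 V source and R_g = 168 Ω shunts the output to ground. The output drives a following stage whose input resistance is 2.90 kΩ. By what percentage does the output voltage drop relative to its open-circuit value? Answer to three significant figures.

4.14 %

The divider's output (Thévenin) resistance is R_s‖R_g = 125.2 Ω.
Fractional drop under load = R_th/(R_th + R_L) = 125.2 / (125.2 + 2900) = 0.04138.
So the output falls by 4.14 %.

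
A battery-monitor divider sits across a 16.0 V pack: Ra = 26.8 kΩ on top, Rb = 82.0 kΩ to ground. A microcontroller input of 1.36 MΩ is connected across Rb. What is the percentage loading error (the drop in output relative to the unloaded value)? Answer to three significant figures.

The divider's output (Thévenin) resistance is Ra‖Rb = 20.20 kΩ.
Fractional drop under load = R_th/(R_th + R_L) = 20.20 / (20.20 + 1360) = 0.01463.
So the output falls by 1.46 %.

1.46 %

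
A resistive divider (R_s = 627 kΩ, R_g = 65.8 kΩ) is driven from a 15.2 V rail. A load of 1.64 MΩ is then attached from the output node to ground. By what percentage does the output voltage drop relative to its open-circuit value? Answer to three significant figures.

3.50 %

The divider's output (Thévenin) resistance is R_s‖R_g = 59.55 kΩ.
Fractional drop under load = R_th/(R_th + R_L) = 59.55 / (59.55 + 1640) = 0.03504.
So the output falls by 3.50 %.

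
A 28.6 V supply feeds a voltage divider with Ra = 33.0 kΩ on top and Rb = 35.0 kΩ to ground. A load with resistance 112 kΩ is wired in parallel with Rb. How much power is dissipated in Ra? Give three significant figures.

P ≈ 7.58 mW

Total resistance from the source is Ra + (Rb‖R_L) = 59.67 kΩ, so I = 28.6/59.67 kΩ = 0.4793 mA.
P = I²·Ra = (0.4793 mA)² × 33.0 kΩ = 7.58 mW.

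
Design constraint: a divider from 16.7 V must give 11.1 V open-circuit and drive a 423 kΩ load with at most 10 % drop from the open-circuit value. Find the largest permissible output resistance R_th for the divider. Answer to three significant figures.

Loading drop = R_th/(R_th + R_L) ≤ 0.100, so R_th ≤ R_L · ε/(1−ε) = 423 kΩ × 0.100/0.9000 = 47.0 kΩ.

R_th ≤ 47.0 kΩ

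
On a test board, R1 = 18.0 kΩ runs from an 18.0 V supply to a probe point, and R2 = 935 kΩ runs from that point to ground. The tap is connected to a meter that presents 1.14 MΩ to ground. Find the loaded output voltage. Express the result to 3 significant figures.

V_out ≈ 17.4 V

The load sits in parallel with R2: R2‖R_L = (935 × 1140) / (935 + 1140) = 513.7 kΩ.
V_out = 18.0 × 513.7 / (18.0 + 513.7) = 18.0 × 513.7/531.7 = 17.4 V.
(Unloaded it would have been 17.7 V.)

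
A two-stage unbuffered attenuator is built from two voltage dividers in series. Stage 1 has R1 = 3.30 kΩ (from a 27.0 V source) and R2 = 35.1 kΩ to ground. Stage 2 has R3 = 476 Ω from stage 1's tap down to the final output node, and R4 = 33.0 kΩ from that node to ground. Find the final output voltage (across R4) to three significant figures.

V_out ≈ 22.3 V

Stage 2 presents R3+R4 = 33480 Ω as a load on stage 1's tap.
Stage 1's lower leg becomes R2‖(R3+R4) = 17130 Ω, so V_mid = 27.0 × 17130/20430 = 22.64 V.
Stage 2 is itself unloaded: V_out = V_mid × R4/(R3+R4) = 22.64 × 33000/33480 = 22.3 V.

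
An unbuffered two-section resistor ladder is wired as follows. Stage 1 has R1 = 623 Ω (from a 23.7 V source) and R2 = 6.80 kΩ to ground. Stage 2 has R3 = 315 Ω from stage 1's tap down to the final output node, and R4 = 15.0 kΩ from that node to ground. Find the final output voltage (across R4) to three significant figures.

V_out ≈ 20.5 V

Stage 2 presents R3+R4 = 15320 Ω as a load on stage 1's tap.
Stage 1's lower leg becomes R2‖(R3+R4) = 4709 Ω, so V_mid = 23.7 × 4709/5332 = 20.93 V.
Stage 2 is itself unloaded: V_out = V_mid × R4/(R3+R4) = 20.93 × 15000/15320 = 20.5 V.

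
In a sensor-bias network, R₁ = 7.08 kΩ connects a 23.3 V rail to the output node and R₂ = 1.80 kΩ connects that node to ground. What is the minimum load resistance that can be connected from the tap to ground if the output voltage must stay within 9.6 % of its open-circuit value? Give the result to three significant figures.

R_L(min) ≈ 13.5 kΩ

Output resistance R_th = R₁‖R₂ = (7.08 × 1.80)/8.880 = 1.435 kΩ.
The fractional drop is R_th/(R_th + R_L); requiring this ≤ 0.0960 gives R_L ≥ R_th(1/0.0960 − 1) = 1.435 × 9.417 = 13.5 kΩ.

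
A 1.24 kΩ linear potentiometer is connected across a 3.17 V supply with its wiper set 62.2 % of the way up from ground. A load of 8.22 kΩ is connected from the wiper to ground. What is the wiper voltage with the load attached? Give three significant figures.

The wiper splits the pot into (1−α)R = 468.7 Ω above and αR = 771.3 Ω below.
Lower section ‖ load = 705.1 Ω.
V_wiper = 3.17 × 705.1/(468.7 + 705.1) = 1.90 V.

V ≈ 1.90 V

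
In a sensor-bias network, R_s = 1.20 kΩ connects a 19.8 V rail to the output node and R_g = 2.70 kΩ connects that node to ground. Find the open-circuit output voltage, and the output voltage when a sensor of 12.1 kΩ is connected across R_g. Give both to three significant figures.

Unloaded: 13.7 V; loaded: 12.8 V

Open-circuit: V = 19.8 × 2.70/(1.20 + 2.70) = 13.7 V.
With the load, R_g becomes R_g‖R_L = 2.207 kΩ, so V = 19.8 × 2.207/3.407 = 12.8 V.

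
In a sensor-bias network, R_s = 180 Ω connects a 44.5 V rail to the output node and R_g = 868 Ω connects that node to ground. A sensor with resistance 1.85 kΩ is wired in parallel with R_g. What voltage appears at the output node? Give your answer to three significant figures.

V_out ≈ 34.1 V

The load sits in parallel with R_g: R_g‖R_L = (868 × 1850) / (868 + 1850) = 590.8 Ω.
V_out = 44.5 × 590.8 / (180 + 590.8) = 44.5 × 590.8/770.8 = 34.1 V.
(Unloaded it would have been 36.9 V.)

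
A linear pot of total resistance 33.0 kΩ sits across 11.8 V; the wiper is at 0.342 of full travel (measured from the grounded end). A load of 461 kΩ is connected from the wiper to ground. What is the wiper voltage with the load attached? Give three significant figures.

V ≈ 3.97 V

The wiper splits the pot into (1−α)R = 21.71 kΩ above and αR = 11.29 kΩ below.
Lower section ‖ load = 11.02 kΩ.
V_wiper = 11.8 × 11.02/(21.71 + 11.02) = 3.97 V.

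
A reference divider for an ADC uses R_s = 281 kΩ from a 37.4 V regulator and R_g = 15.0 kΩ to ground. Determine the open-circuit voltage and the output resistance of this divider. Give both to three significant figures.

V_th = 1.90 V, R_th = 14.2 kΩ

V_th is the open-circuit tap voltage: 37.4 × 15.0/(281 + 15.0) = 1.90 V.
With the supply zeroed, R_s and R_g appear in parallel from the tap: R_th = R_s‖R_g = (281 × 15.0)/296.0 = 14.2 kΩ.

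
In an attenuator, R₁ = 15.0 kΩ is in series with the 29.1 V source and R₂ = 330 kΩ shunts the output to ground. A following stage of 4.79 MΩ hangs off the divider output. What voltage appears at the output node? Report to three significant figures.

V_out ≈ 27.8 V

The load sits in parallel with R₂: R₂‖R_L = (330 × 4790) / (330 + 4790) = 308.7 kΩ.
V_out = 29.1 × 308.7 / (15.0 + 308.7) = 29.1 × 308.7/323.7 = 27.8 V.
(Unloaded it would have been 27.8 V.)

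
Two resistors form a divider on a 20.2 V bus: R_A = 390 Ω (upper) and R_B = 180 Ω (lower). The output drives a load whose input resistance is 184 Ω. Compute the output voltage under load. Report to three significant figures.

The load sits in parallel with R_B: R_B‖R_L = (180 × 184) / (180 + 184) = 90.99 Ω.
V_out = 20.2 × 90.99 / (390 + 90.99) = 20.2 × 90.99/481.0 = 3.82 V.

V_out ≈ 3.82 V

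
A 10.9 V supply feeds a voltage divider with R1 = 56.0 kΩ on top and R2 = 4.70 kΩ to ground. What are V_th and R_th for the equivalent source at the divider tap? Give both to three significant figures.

V_th = 0.844 V, R_th = 4.34 kΩ

V_th is the open-circuit tap voltage: 10.9 × 4.70/(56.0 + 4.70) = 0.844 V.
With the supply zeroed, R1 and R2 appear in parallel from the tap: R_th = R1‖R2 = (56.0 × 4.70)/60.70 = 4.34 kΩ.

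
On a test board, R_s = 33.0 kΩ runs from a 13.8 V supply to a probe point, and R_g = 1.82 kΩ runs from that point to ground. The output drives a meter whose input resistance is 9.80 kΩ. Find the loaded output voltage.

V_out ≈ 0.613 V

The load sits in parallel with R_g: R_g‖R_L = (1.82 × 9.80) / (1.82 + 9.80) = 1.535 kΩ.
V_out = 13.8 × 1.535 / (33.0 + 1.535) = 13.8 × 1.535/34.53 = 0.613 V.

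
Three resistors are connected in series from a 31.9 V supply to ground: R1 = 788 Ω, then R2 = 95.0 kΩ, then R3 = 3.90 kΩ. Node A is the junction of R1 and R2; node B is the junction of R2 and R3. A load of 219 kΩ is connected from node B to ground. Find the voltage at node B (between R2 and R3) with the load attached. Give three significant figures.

V ≈ 1.23 V

At node B, R3 is in parallel with the load: R3‖R_L = 3832 Ω.
Below node A the resistance is R2 + (R3‖R_L) = 98830 Ω, so V_A = 31.9 × 98830/99620 = 31.65 V.
Then V_B = V_A × (R3‖R_L)/(R2 + R3‖R_L) = 31.65 × 3832/98830 = 1.23 V.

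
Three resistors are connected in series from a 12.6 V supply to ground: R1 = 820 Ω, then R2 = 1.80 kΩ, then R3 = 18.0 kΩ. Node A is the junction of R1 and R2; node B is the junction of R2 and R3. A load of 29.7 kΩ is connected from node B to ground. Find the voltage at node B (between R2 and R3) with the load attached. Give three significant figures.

V ≈ 10.2 V

At node B, R3 is in parallel with the load: R3‖R_L = 11210 Ω.
Below node A the resistance is R2 + (R3‖R_L) = 13010 Ω, so V_A = 12.6 × 13010/13830 = 11.85 V.
Then V_B = V_A × (R3‖R_L)/(R2 + R3‖R_L) = 11.85 × 11210/13010 = 10.2 V.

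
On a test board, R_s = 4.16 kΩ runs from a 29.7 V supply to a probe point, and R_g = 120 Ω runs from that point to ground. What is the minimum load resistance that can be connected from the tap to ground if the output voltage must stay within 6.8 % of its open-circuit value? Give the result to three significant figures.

R_L(min) ≈ 1.60 kΩ

Output resistance R_th = R_s‖R_g = (4160 × 120)/4280 = 116.6 Ω.
The fractional drop is R_th/(R_th + R_L); requiring this ≤ 0.0680 gives R_L ≥ R_th(1/0.0680 − 1) = 116.6 × 13.71 = 1.60 kΩ.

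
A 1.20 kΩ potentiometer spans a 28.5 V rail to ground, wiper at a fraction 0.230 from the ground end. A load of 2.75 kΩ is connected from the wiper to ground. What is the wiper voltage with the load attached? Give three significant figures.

The wiper splits the pot into (1−α)R = 924.0 Ω above and αR = 276.0 Ω below.
Lower section ‖ load = 250.8 Ω.
V_wiper = 28.5 × 250.8/(924.0 + 250.8) = 6.08 V.

V ≈ 6.08 V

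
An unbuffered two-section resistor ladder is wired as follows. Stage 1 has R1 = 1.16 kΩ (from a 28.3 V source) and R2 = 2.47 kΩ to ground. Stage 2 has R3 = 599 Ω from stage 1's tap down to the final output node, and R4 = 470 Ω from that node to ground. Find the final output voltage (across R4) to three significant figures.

Stage 2 presents R3+R4 = 1069 Ω as a load on stage 1's tap.
Stage 1's lower leg becomes R2‖(R3+R4) = 746.1 Ω, so V_mid = 28.3 × 746.1/1906 = 11.08 V.
Stage 2 is itself unloaded: V_out = V_mid × R4/(R3+R4) = 11.08 × 470/1069 = 4.87 V.

V_out ≈ 4.87 V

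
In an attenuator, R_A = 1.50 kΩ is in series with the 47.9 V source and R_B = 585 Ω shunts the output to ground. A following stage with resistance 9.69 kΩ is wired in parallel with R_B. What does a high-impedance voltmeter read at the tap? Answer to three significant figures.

V_out ≈ 12.9 V

The load sits in parallel with R_B: R_B‖R_L = (585 × 9690) / (585 + 9690) = 551.7 Ω.
V_out = 47.9 × 551.7 / (1500 + 551.7) = 47.9 × 551.7/2052 = 12.9 V.
(Unloaded it would have been 13.4 V.)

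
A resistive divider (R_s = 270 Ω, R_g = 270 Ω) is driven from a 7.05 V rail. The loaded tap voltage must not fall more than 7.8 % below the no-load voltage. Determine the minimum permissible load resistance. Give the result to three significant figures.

Output resistance R_th = R_s‖R_g = (270 × 270)/540.0 = 135.0 Ω.
The fractional drop is R_th/(R_th + R_L); requiring this ≤ 0.0780 gives R_L ≥ R_th(1/0.0780 − 1) = 135.0 × 11.82 = 1.60 kΩ.

R_L(min) ≈ 1.60 kΩ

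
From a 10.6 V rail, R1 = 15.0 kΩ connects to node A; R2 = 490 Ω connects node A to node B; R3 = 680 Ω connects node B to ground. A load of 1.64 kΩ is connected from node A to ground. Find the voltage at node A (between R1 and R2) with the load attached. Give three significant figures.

Below node A the series string R2+R3 = 1170 Ω sits in parallel with the 1640 Ω load: 682.8 Ω.
V_A = 10.6 × 682.8/(15000 + 682.8) = 0.462 V.

V ≈ 0.462 V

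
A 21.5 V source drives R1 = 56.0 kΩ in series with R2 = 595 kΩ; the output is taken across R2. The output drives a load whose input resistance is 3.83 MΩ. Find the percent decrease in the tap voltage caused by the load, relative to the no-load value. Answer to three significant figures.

1.32 %

The divider's output (Thévenin) resistance is R1‖R2 = 51.18 kΩ.
Fractional drop under load = R_th/(R_th + R_L) = 51.18 / (51.18 + 3830) = 0.01319.
So the output falls by 1.32 %.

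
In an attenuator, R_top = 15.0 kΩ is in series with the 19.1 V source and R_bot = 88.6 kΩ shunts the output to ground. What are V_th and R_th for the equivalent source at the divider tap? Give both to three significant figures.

V_th = 16.3 V, R_th = 12.8 kΩ

V_th is the open-circuit tap voltage: 19.1 × 88.6/(15.0 + 88.6) = 16.3 V.
With the supply zeroed, R_top and R_bot appear in parallel from the tap: R_th = R_top‖R_bot = (15.0 × 88.6)/103.6 = 12.8 kΩ.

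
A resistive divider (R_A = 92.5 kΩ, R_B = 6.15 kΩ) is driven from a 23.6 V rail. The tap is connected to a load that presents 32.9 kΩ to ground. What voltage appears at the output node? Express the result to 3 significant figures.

The load sits in parallel with R_B: R_B‖R_L = (6.15 × 32.9) / (6.15 + 32.9) = 5.181 kΩ.
V_out = 23.6 × 5.181 / (92.5 + 5.181) = 23.6 × 5.181/97.68 = 1.25 V.

V_out ≈ 1.25 V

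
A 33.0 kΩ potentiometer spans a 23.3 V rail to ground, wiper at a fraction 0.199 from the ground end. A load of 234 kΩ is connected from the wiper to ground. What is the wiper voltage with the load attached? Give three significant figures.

The wiper splits the pot into (1−α)R = 26.43 kΩ above and αR = 6.567 kΩ below.
Lower section ‖ load = 6.388 kΩ.
V_wiper = 23.3 × 6.388/(26.43 + 6.388) = 4.53 V.

V ≈ 4.53 V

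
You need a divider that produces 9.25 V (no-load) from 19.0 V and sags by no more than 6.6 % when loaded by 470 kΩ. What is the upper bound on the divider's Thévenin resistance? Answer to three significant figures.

Loading drop = R_th/(R_th + R_L) ≤ 0.0660, so R_th ≤ R_L · ε/(1−ε) = 470 kΩ × 0.0660/0.9340 = 33.2 kΩ.
(Any R1, R2 with R2/(R1+R2) = 0.487 and R1‖R2 ≤ 33.2 kΩ will meet the spec.)

R_th ≤ 33.2 kΩ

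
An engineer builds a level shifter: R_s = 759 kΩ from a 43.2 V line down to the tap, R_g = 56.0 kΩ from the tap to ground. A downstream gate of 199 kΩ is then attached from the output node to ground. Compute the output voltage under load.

The load sits in parallel with R_g: R_g‖R_L = (56.0 × 199) / (56.0 + 199) = 43.70 kΩ.
V_out = 43.2 × 43.70 / (759 + 43.70) = 43.2 × 43.70/802.7 = 2.35 V.

V_out ≈ 2.35 V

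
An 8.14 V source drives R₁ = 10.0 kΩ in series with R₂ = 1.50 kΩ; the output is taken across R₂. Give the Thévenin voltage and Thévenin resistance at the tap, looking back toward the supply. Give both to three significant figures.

V_th = 1.06 V, R_th = 1.30 kΩ

V_th is the open-circuit tap voltage: 8.14 × 1.50/(10.0 + 1.50) = 1.06 V.
With the supply zeroed, R₁ and R₂ appear in parallel from the tap: R_th = R₁‖R₂ = (10.0 × 1.50)/11.50 = 1.30 kΩ.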